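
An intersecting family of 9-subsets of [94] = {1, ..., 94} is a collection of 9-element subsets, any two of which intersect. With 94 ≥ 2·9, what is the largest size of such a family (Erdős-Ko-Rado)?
max |F| = C(93, 8) = 101841441273

The Erdős-Ko-Rado theorem states: for n ≥ 2k, an intersecting family of k-subsets of an n-element set has size at most C(n − 1, k − 1), with equality for 'star' families {A ⊆ [n] : |A| = k, i ∈ A} (fix an element i). For n = 94, k = 9: C(93, 8) = 101841441273.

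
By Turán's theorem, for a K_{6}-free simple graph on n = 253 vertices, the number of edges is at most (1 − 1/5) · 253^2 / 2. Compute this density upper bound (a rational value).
Turán density bound = (4/5) · 253^2/2 = 128018/5 ≈ 25603.6

Turán's theorem: ex(n, K_{r+1}) is achieved by the complete r-partite Turán graph T(n, r) with parts as balanced as possible, and is at most (1 − 1/r) · n^2/2. For r = 5, n = 253: the density bound is (4/5) · 64009/2 = 128018/5 ≈ 25603.6. The integer-valued extremum is e(T(253, 5)) = 25603, which is strictly less than the density bound 128018/5 since 5 ∤ 253 (the parts of T(253, 5) cannot all be equal).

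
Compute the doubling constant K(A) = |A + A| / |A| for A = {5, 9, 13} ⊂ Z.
K = |A + A| / |A| = 5/3

Enumerate A + A = {a + b : a, b ∈ A}. With |A| = 3, there are |A|^2 = 9 ordered sum pairs; collecting distinct values, A + A = {10, 14, 18, 22, 26}, so |A + A| = 5. Thus K = 5/3. Here |A + A| = 2|A| − 1 = 5, the minimum possible — so K = 5/3 is minimal, which holds iff A is an arithmetic progression.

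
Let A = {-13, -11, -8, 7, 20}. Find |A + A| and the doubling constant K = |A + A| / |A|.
K = |A + A| / |A| = 15/5 = 3

Enumerate A + A = {a + b : a, b ∈ A}. With |A| = 5, there are |A|^2 = 25 ordered sum pairs; collecting distinct values, A + A = {-26, -24, -22, -21, -19, -16, -6, -4, -1, 7, 9, 12, 14, 27, 40}, so |A + A| = 15. Thus K = 15/5 = 3. For comparison, the minimum possible |A + A| over all 5-element sets is 2·5 − 1 = 9 (so min K = 9/5), attained only by arithmetic progressions.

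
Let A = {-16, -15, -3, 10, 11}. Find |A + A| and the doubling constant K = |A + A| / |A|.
K = |A + A| / |A| = 13/5

Enumerate A + A = {a + b : a, b ∈ A}. With |A| = 5, there are |A|^2 = 25 ordered sum pairs; collecting distinct values, A + A = {-32, -31, -30, -19, -18, -6, -5, -4, 7, 8, 20, 21, 22}, so |A + A| = 13. Thus K = 13/5. For comparison, the minimum possible |A + A| over all 5-element sets is 2·5 − 1 = 9 (so min K = 9/5), attained only by arithmetic progressions.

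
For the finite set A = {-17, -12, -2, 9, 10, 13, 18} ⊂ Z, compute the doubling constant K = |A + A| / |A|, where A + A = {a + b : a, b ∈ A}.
K = |A + A| / |A| = 26/7

Enumerate A + A = {a + b : a, b ∈ A}. With |A| = 7, there are |A|^2 = 49 ordered sum pairs; collecting distinct values, A + A = {-34, -29, -24, -19, -14, -8, -7, -4, -3, -2, 1, 6, 7, 8, 11, 16, 18, 19, 20, 22, 23, 26, 27, 28, 31, 36}, so |A + A| = 26. Thus K = 26/7. For comparison, the minimum possible |A + A| over all 7-element sets is 2·7 − 1 = 13 (so min K = 13/7), attained only by arithmetic progressions.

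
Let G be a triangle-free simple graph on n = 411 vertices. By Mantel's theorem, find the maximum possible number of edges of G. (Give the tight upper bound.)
ex(411, K_3) = ⌊411^2/4⌋ = 42230

Mantel (1907): a triangle-free graph on n vertices has at most ⌊n^2/4⌋ edges, with equality for the complete bipartite graph K_{⌊n/2⌋, ⌈n/2⌉}. For n = 411: ⌊411^2/4⌋ = ⌊168921/4⌋ = 42230. The extremal graph is K_{205, 206}, which has 205·206 = 42230 edges.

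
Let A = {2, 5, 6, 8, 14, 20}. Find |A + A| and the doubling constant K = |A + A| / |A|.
K = |A + A| / |A| = 17/6

Enumerate A + A = {a + b : a, b ∈ A}. With |A| = 6, there are |A|^2 = 36 ordered sum pairs; collecting distinct values, A + A = {4, 7, 8, 10, 11, 12, 13, 14, 16, 19, 20, 22, 25, 26, 28, 34, 40}, so |A + A| = 17. Thus K = 17/6. For comparison, the minimum possible |A + A| over all 6-element sets is 2·6 − 1 = 11 (so min K = 11/6), attained only by arithmetic progressions.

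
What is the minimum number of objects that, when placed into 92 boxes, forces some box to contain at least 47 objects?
n = (47 − 1)·92 + 1 = 4233

By the generalised pigeonhole principle, to guarantee some box contains ≥ r objects we need more than (r − 1) · k objects total. Threshold: n = (r − 1) · k + 1. With r = 47 and k = 92: n = 46 · 92 + 1 = 4232 + 1 = 4233. For n = 4232 = 46 · 92, we can put exactly 46 objects in every box, avoiding 47 in any single one — so 4233 is tight.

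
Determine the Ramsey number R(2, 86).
R(2, 86) = 86

R(2, k) = k for all k ≥ 2: in a 2-colouring of K_k, either some edge is red (a red K_2) or all edges are blue (a blue K_k). And K_{85} coloured all-blue has no blue K_86, so R(2, 86) > 85. Hence R(2, 86) = 86.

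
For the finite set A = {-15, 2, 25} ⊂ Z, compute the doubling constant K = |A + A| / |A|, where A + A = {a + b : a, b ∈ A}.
K = |A + A| / |A| = 6/3 = 2

Enumerate A + A = {a + b : a, b ∈ A}. With |A| = 3, there are |A|^2 = 9 ordered sum pairs; collecting distinct values, A + A = {-30, -13, 4, 10, 27, 50}, so |A + A| = 6. Thus K = 6/3 = 2. For comparison, the minimum possible |A + A| over all 3-element sets is 2·3 − 1 = 5 (so min K = 5/3), attained only by arithmetic progressions.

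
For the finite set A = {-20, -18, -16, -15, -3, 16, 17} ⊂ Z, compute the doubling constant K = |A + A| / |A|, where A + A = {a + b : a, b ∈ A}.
K = |A + A| / |A| = 26/7

Enumerate A + A = {a + b : a, b ∈ A}. With |A| = 7, there are |A|^2 = 49 ordered sum pairs; collecting distinct values, A + A = {-40, -38, -36, -35, -34, -33, -32, -31, -30, -23, -21, -19, -18, -6, -4, -3, -2, -1, 0, 1, 2, 13, 14, 32, 33, 34}, so |A + A| = 26. Thus K = 26/7. For comparison, the minimum possible |A + A| over all 7-element sets is 2·7 − 1 = 13 (so min K = 13/7), attained only by arithmetic progressions.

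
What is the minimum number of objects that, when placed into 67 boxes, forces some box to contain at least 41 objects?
n = (41 − 1)·67 + 1 = 2681

By the generalised pigeonhole principle, to guarantee some box contains ≥ r objects we need more than (r − 1) · k objects total. Threshold: n = (r − 1) · k + 1. With r = 41 and k = 67: n = 40 · 67 + 1 = 2680 + 1 = 2681. For n = 2680 = 40 · 67, we can put exactly 40 objects in every box, avoiding 41 in any single one — so 2681 is tight.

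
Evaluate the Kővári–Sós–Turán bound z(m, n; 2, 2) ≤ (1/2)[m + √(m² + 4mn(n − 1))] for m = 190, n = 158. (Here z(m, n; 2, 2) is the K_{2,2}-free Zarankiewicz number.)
z(190, 158; 2, 2) ≤ (1/2)[190 + √(190² + 4·190·158·157)] = (1/2)[190 + √18888660] = 2268.0543

Kővári–Sós–Turán: let r_1, ..., r_190 be the row sums and z = Σ r_i the total number of 1s. Each pair of columns can share at most one row with both entries 1 (else a 2×2 all-ones block appears), so Σ_i C(r_i, 2) ≤ C(158, 2) = 12403. By convexity Σ_i C(r_i, 2) ≥ 190·C(z/190, 2) = z(z − 190)/(2·190), giving z² − 190z − 190·158·157 ≤ 0 and hence z ≤ (1/2)[190 + √(36100 + 4·4713140)] = (1/2)[190 + √18888660] ≈ (1/2)(190 + 4346.1086) = 2268.0543.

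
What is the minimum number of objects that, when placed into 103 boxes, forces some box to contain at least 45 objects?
n = (45 − 1)·103 + 1 = 4533

By the generalised pigeonhole principle, to guarantee some box contains ≥ r objects we need more than (r − 1) · k objects total. Threshold: n = (r − 1) · k + 1. With r = 45 and k = 103: n = 44 · 103 + 1 = 4532 + 1 = 4533. For n = 4532 = 44 · 103, we can put exactly 44 objects in every box, avoiding 45 in any single one — so 4533 is tight.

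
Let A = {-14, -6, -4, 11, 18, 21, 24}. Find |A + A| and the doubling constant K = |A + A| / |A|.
K = |A + A| / |A| = 26/7

Enumerate A + A = {a + b : a, b ∈ A}. With |A| = 7, there are |A|^2 = 49 ordered sum pairs; collecting distinct values, A + A = {-28, -20, -18, -12, -10, -8, -3, 4, 5, 7, 10, 12, 14, 15, 17, 18, 20, 22, 29, 32, 35, 36, 39, 42, 45, 48}, so |A + A| = 26. Thus K = 26/7. For comparison, the minimum possible |A + A| over all 7-element sets is 2·7 − 1 = 13 (so min K = 13/7), attained only by arithmetic progressions.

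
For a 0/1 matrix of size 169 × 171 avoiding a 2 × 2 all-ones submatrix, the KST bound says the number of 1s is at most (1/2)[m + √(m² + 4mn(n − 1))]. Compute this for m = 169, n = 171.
z(169, 171; 2, 2) ≤ (1/2)[169 + √(169² + 4·169·171·170)] = (1/2)[169 + √19679881] = 2302.6006

Kővári–Sós–Turán: let r_1, ..., r_169 be the row sums and z = Σ r_i the total number of 1s. Each pair of columns can share at most one row with both entries 1 (else a 2×2 all-ones block appears), so Σ_i C(r_i, 2) ≤ C(171, 2) = 14535. By convexity Σ_i C(r_i, 2) ≥ 169·C(z/169, 2) = z(z − 169)/(2·169), giving z² − 169z − 169·171·170 ≤ 0 and hence z ≤ (1/2)[169 + √(28561 + 4·4912830)] = (1/2)[169 + √19679881] ≈ (1/2)(169 + 4436.2012) = 2302.6006.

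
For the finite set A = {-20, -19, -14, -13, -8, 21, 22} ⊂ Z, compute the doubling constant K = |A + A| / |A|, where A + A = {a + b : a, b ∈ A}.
K = |A + A| / |A| = 23/7

Enumerate A + A = {a + b : a, b ∈ A}. With |A| = 7, there are |A|^2 = 49 ordered sum pairs; collecting distinct values, A + A = {-40, -39, -38, -34, -33, -32, -28, -27, -26, -22, -21, -16, 1, 2, 3, 7, 8, 9, 13, 14, 42, 43, 44}, so |A + A| = 23. Thus K = 23/7. For comparison, the minimum possible |A + A| over all 7-element sets is 2·7 − 1 = 13 (so min K = 13/7), attained only by arithmetic progressions.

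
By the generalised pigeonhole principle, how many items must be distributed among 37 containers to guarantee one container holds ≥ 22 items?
n = (22 − 1)·37 + 1 = 778

By the generalised pigeonhole principle, to guarantee some box contains ≥ r objects we need more than (r − 1) · k objects total. Threshold: n = (r − 1) · k + 1. With r = 22 and k = 37: n = 21 · 37 + 1 = 777 + 1 = 778. For n = 777 = 21 · 37, we can put exactly 21 objects in every box, avoiding 22 in any single one — so 778 is tight.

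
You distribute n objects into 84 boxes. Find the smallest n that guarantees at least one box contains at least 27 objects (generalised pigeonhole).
n = (27 − 1)·84 + 1 = 2185

By the generalised pigeonhole principle, to guarantee some box contains ≥ r objects we need more than (r − 1) · k objects total. Threshold: n = (r − 1) · k + 1. With r = 27 and k = 84: n = 26 · 84 + 1 = 2184 + 1 = 2185. For n = 2184 = 26 · 84, we can put exactly 26 objects in every box, avoiding 27 in any single one — so 2185 is tight.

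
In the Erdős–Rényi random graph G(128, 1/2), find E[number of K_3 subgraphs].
E[# K_3] = C(128, 3) · (1/2)^C(3, 2) = 341376 / 2^3 = 42672

For each 3-subset S of vertices (there are C(128, 3) = 341376 such S), let X_S = 1 if S induces a K_3 (all C(3, 2) = 3 edges present). Then P(X_S = 1) = (1/2)^3 = 1/8. By linearity of expectation, E[# K_3] = C(128, 3) · (1/2)^3 = 341376 / 8 = 42672.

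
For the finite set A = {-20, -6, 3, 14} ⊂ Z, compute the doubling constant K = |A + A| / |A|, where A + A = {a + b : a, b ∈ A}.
K = |A + A| / |A| = 10/4 = 5/2

Enumerate A + A = {a + b : a, b ∈ A}. With |A| = 4, there are |A|^2 = 16 ordered sum pairs; collecting distinct values, A + A = {-40, -26, -17, -12, -6, -3, 6, 8, 17, 28}, so |A + A| = 10. Thus K = 10/4 = 5/2. For comparison, the minimum possible |A + A| over all 4-element sets is 2·4 − 1 = 7 (so min K = 7/4), attained only by arithmetic progressions.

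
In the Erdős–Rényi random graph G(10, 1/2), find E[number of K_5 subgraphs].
E[# K_5] = C(10, 5) · (1/2)^C(5, 2) = 252 / 2^10 = 63/256 ≈ 0.246094

For each 5-subset S of vertices (there are C(10, 5) = 252 such S), let X_S = 1 if S induces a K_5 (all C(5, 2) = 10 edges present). Then P(X_S = 1) = (1/2)^10 = 1/1024. By linearity of expectation, E[# K_5] = C(10, 5) · (1/2)^10 = 252 / 1024 = 63/256 ≈ 0.246094.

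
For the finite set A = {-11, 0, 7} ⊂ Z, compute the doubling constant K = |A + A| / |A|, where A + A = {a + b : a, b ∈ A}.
K = |A + A| / |A| = 6/3 = 2

Enumerate A + A = {a + b : a, b ∈ A}. With |A| = 3, there are |A|^2 = 9 ordered sum pairs; collecting distinct values, A + A = {-22, -11, -4, 0, 7, 14}, so |A + A| = 6. Thus K = 6/3 = 2. For comparison, the minimum possible |A + A| over all 3-element sets is 2·3 − 1 = 5 (so min K = 5/3), attained only by arithmetic progressions.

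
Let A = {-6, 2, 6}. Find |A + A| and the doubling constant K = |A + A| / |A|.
K = |A + A| / |A| = 6/3 = 2

Enumerate A + A = {a + b : a, b ∈ A}. With |A| = 3, there are |A|^2 = 9 ordered sum pairs; collecting distinct values, A + A = {-12, -4, 0, 4, 8, 12}, so |A + A| = 6. Thus K = 6/3 = 2. For comparison, the minimum possible |A + A| over all 3-element sets is 2·3 − 1 = 5 (so min K = 5/3), attained only by arithmetic progressions.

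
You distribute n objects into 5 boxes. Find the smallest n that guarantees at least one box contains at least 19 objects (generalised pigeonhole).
n = (19 − 1)·5 + 1 = 91

By the generalised pigeonhole principle, to guarantee some box contains ≥ r objects we need more than (r − 1) · k objects total. Threshold: n = (r − 1) · k + 1. With r = 19 and k = 5: n = 18 · 5 + 1 = 90 + 1 = 91. For n = 90 = 18 · 5, we can put exactly 18 objects in every box, avoiding 19 in any single one — so 91 is tight.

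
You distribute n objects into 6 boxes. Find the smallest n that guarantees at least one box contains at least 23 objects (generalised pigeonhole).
n = (23 − 1)·6 + 1 = 133

By the generalised pigeonhole principle, to guarantee some box contains ≥ r objects we need more than (r − 1) · k objects total. Threshold: n = (r − 1) · k + 1. With r = 23 and k = 6: n = 22 · 6 + 1 = 132 + 1 = 133. For n = 132 = 22 · 6, we can put exactly 22 objects in every box, avoiding 23 in any single one — so 133 is tight.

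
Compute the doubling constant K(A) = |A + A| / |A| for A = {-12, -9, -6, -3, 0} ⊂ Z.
K = |A + A| / |A| = 9/5

Enumerate A + A = {a + b : a, b ∈ A}. With |A| = 5, there are |A|^2 = 25 ordered sum pairs; collecting distinct values, A + A = {-24, -21, -18, -15, -12, -9, -6, -3, 0}, so |A + A| = 9. Thus K = 9/5. Here |A + A| = 2|A| − 1 = 9, the minimum possible — so K = 9/5 is minimal, which holds iff A is an arithmetic progression.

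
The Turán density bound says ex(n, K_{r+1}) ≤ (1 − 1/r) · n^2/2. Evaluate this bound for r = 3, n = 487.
Turán density bound = (2/3) · 487^2/2 = 237169/3 ≈ 79056.3333

Turán's theorem: ex(n, K_{r+1}) is achieved by the complete r-partite Turán graph T(n, r) with parts as balanced as possible, and is at most (1 − 1/r) · n^2/2. For r = 3, n = 487: the density bound is (2/3) · 237169/2 = 237169/3 ≈ 79056.3333. The integer-valued extremum is e(T(487, 3)) = 79056, which is strictly less than the density bound 237169/3 since 3 ∤ 487 (the parts of T(487, 3) cannot all be equal).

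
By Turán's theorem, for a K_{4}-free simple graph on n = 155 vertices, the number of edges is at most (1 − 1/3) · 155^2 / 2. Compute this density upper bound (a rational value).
Turán density bound = (2/3) · 155^2/2 = 24025/3 ≈ 8008.3333

Turán's theorem: ex(n, K_{r+1}) is achieved by the complete r-partite Turán graph T(n, r) with parts as balanced as possible, and is at most (1 − 1/r) · n^2/2. For r = 3, n = 155: the density bound is (2/3) · 24025/2 = 24025/3 ≈ 8008.3333. The integer-valued extremum is e(T(155, 3)) = 8008, which is strictly less than the density bound 24025/3 since 3 ∤ 155 (the parts of T(155, 3) cannot all be equal).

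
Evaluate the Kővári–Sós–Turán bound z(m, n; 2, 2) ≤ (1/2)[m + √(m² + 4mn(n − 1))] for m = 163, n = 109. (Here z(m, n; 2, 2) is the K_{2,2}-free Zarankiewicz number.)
z(163, 109; 2, 2) ≤ (1/2)[163 + √(163² + 4·163·109·108)] = (1/2)[163 + √7701913] = 1469.116

Kővári–Sós–Turán: let r_1, ..., r_163 be the row sums and z = Σ r_i the total number of 1s. Each pair of columns can share at most one row with both entries 1 (else a 2×2 all-ones block appears), so Σ_i C(r_i, 2) ≤ C(109, 2) = 5886. By convexity Σ_i C(r_i, 2) ≥ 163·C(z/163, 2) = z(z − 163)/(2·163), giving z² − 163z − 163·109·108 ≤ 0 and hence z ≤ (1/2)[163 + √(26569 + 4·1918836)] = (1/2)[163 + √7701913] ≈ (1/2)(163 + 2775.2321) = 1469.116.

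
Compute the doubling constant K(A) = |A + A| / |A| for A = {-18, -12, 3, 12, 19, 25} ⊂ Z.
K = |A + A| / |A| = 20/6 = 10/3

Enumerate A + A = {a + b : a, b ∈ A}. With |A| = 6, there are |A|^2 = 36 ordered sum pairs; collecting distinct values, A + A = {-36, -30, -24, -15, -9, -6, 0, 1, 6, 7, 13, 15, 22, 24, 28, 31, 37, 38, 44, 50}, so |A + A| = 20. Thus K = 20/6 = 10/3. For comparison, the minimum possible |A + A| over all 6-element sets is 2·6 − 1 = 11 (so min K = 11/6), attained only by arithmetic progressions.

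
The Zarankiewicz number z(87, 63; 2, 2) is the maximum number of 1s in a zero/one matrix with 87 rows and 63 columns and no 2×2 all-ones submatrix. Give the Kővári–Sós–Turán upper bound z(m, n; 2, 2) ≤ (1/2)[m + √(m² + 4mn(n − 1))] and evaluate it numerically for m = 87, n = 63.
z(87, 63; 2, 2) ≤ (1/2)[87 + √(87² + 4·87·63·62)] = (1/2)[87 + √1366857] = 628.0633

Kővári–Sós–Turán: let r_1, ..., r_87 be the row sums and z = Σ r_i the total number of 1s. Each pair of columns can share at most one row with both entries 1 (else a 2×2 all-ones block appears), so Σ_i C(r_i, 2) ≤ C(63, 2) = 1953. By convexity Σ_i C(r_i, 2) ≥ 87·C(z/87, 2) = z(z − 87)/(2·87), giving z² − 87z − 87·63·62 ≤ 0 and hence z ≤ (1/2)[87 + √(7569 + 4·339822)] = (1/2)[87 + √1366857] ≈ (1/2)(87 + 1169.1266) = 628.0633.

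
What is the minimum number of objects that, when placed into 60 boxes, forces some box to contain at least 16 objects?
n = (16 − 1)·60 + 1 = 901

By the generalised pigeonhole principle, to guarantee some box contains ≥ r objects we need more than (r − 1) · k objects total. Threshold: n = (r − 1) · k + 1. With r = 16 and k = 60: n = 15 · 60 + 1 = 900 + 1 = 901. For n = 900 = 15 · 60, we can put exactly 15 objects in every box, avoiding 16 in any single one — so 901 is tight.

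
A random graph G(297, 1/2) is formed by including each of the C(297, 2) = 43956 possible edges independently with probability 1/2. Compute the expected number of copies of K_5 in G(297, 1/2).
E[# K_5] = C(297, 5) · (1/2)^C(5, 2) = 18616750614 / 2^10 = 9308375307/512 ≈ 18180420.521484

For each 5-subset S of vertices (there are C(297, 5) = 18616750614 such S), let X_S = 1 if S induces a K_5 (all C(5, 2) = 10 edges present). Then P(X_S = 1) = (1/2)^10 = 1/1024. By linearity of expectation, E[# K_5] = C(297, 5) · (1/2)^10 = 18616750614 / 1024 = 9308375307/512 ≈ 18180420.521484.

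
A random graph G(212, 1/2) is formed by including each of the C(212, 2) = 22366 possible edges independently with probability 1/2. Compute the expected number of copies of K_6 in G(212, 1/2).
E[# K_6] = C(212, 6) · (1/2)^C(6, 2) = 117404591304 / 2^15 = 14675573913/4096 ≈ 3582903.787354

For each 6-subset S of vertices (there are C(212, 6) = 117404591304 such S), let X_S = 1 if S induces a K_6 (all C(6, 2) = 15 edges present). Then P(X_S = 1) = (1/2)^15 = 1/32768. By linearity of expectation, E[# K_6] = C(212, 6) · (1/2)^15 = 117404591304 / 32768 = 14675573913/4096 ≈ 3582903.787354.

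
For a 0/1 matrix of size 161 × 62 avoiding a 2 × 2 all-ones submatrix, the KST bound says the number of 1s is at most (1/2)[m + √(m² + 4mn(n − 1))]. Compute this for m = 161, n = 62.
z(161, 62; 2, 2) ≤ (1/2)[161 + √(161² + 4·161·62·61)] = (1/2)[161 + √2461529] = 864.963

Kővári–Sós–Turán: let r_1, ..., r_161 be the row sums and z = Σ r_i the total number of 1s. Each pair of columns can share at most one row with both entries 1 (else a 2×2 all-ones block appears), so Σ_i C(r_i, 2) ≤ C(62, 2) = 1891. By convexity Σ_i C(r_i, 2) ≥ 161·C(z/161, 2) = z(z − 161)/(2·161), giving z² − 161z − 161·62·61 ≤ 0 and hence z ≤ (1/2)[161 + √(25921 + 4·608902)] = (1/2)[161 + √2461529] ≈ (1/2)(161 + 1568.9261) = 864.963.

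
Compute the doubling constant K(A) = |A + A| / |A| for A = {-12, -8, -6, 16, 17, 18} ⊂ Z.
K = |A + A| / |A| = 19/6

Enumerate A + A = {a + b : a, b ∈ A}. With |A| = 6, there are |A|^2 = 36 ordered sum pairs; collecting distinct values, A + A = {-24, -20, -18, -16, -14, -12, 4, 5, 6, 8, 9, 10, 11, 12, 32, 33, 34, 35, 36}, so |A + A| = 19. Thus K = 19/6. For comparison, the minimum possible |A + A| over all 6-element sets is 2·6 − 1 = 11 (so min K = 11/6), attained only by arithmetic progressions.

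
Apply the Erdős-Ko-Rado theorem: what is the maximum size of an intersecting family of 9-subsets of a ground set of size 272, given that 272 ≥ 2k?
max |F| = C(271, 8) = 650043327026115

Erdős-Ko-Rado (1961): when n ≥ 2k, max |F| = C(n−1, k−1). The bound is attained by the star {A : i ∈ A} for any fixed i ∈ [n]. Here C(272−1, 9−1) = C(271, 8) = 650043327026115.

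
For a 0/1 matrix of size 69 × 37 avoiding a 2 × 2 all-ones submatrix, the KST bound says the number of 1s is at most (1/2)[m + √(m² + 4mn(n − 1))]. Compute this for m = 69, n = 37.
z(69, 37; 2, 2) ≤ (1/2)[69 + √(69² + 4·69·37·36)] = (1/2)[69 + √372393] = 339.6201

Kővári–Sós–Turán: let r_1, ..., r_69 be the row sums and z = Σ r_i the total number of 1s. Each pair of columns can share at most one row with both entries 1 (else a 2×2 all-ones block appears), so Σ_i C(r_i, 2) ≤ C(37, 2) = 666. By convexity Σ_i C(r_i, 2) ≥ 69·C(z/69, 2) = z(z − 69)/(2·69), giving z² − 69z − 69·37·36 ≤ 0 and hence z ≤ (1/2)[69 + √(4761 + 4·91908)] = (1/2)[69 + √372393] ≈ (1/2)(69 + 610.2401) = 339.6201.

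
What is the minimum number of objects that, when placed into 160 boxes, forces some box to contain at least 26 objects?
n = (26 − 1)·160 + 1 = 4001

By the generalised pigeonhole principle, to guarantee some box contains ≥ r objects we need more than (r − 1) · k objects total. Threshold: n = (r − 1) · k + 1. With r = 26 and k = 160: n = 25 · 160 + 1 = 4000 + 1 = 4001. For n = 4000 = 25 · 160, we can put exactly 25 objects in every box, avoiding 26 in any single one — so 4001 is tight.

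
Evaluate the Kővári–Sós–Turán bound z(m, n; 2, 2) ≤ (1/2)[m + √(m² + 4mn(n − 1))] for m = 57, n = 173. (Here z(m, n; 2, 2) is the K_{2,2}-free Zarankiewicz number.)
z(57, 173; 2, 2) ≤ (1/2)[57 + √(57² + 4·57·173·172)] = (1/2)[57 + √6787617] = 1331.1528

Kővári–Sós–Turán: let r_1, ..., r_57 be the row sums and z = Σ r_i the total number of 1s. Each pair of columns can share at most one row with both entries 1 (else a 2×2 all-ones block appears), so Σ_i C(r_i, 2) ≤ C(173, 2) = 14878. By convexity Σ_i C(r_i, 2) ≥ 57·C(z/57, 2) = z(z − 57)/(2·57), giving z² − 57z − 57·173·172 ≤ 0 and hence z ≤ (1/2)[57 + √(3249 + 4·1696092)] = (1/2)[57 + √6787617] ≈ (1/2)(57 + 2605.3055) = 1331.1528.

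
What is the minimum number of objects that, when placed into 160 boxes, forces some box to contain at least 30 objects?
n = (30 − 1)·160 + 1 = 4641

By the generalised pigeonhole principle, to guarantee some box contains ≥ r objects we need more than (r − 1) · k objects total. Threshold: n = (r − 1) · k + 1. With r = 30 and k = 160: n = 29 · 160 + 1 = 4640 + 1 = 4641. For n = 4640 = 29 · 160, we can put exactly 29 objects in every box, avoiding 30 in any single one — so 4641 is tight.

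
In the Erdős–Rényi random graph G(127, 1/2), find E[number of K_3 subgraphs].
E[# K_3] = C(127, 3) · (1/2)^C(3, 2) = 333375 / 2^3 = 41671.875

For each 3-subset S of vertices (there are C(127, 3) = 333375 such S), let X_S = 1 if S induces a K_3 (all C(3, 2) = 3 edges present). Then P(X_S = 1) = (1/2)^3 = 1/8. By linearity of expectation, E[# K_3] = C(127, 3) · (1/2)^3 = 333375 / 8 = 41671.875.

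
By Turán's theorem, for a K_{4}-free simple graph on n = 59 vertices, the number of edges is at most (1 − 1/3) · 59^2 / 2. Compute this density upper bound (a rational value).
Turán density bound = (2/3) · 59^2/2 = 3481/3 ≈ 1160.3333

Turán's theorem: ex(n, K_{r+1}) is achieved by the complete r-partite Turán graph T(n, r) with parts as balanced as possible, and is at most (1 − 1/r) · n^2/2. For r = 3, n = 59: the density bound is (2/3) · 3481/2 = 3481/3 ≈ 1160.3333. The integer-valued extremum is e(T(59, 3)) = 1160, which is strictly less than the density bound 3481/3 since 3 ∤ 59 (the parts of T(59, 3) cannot all be equal).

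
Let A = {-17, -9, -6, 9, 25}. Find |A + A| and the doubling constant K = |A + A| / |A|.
K = |A + A| / |A| = 15/5 = 3

Enumerate A + A = {a + b : a, b ∈ A}. With |A| = 5, there are |A|^2 = 25 ordered sum pairs; collecting distinct values, A + A = {-34, -26, -23, -18, -15, -12, -8, 0, 3, 8, 16, 18, 19, 34, 50}, so |A + A| = 15. Thus K = 15/5 = 3. For comparison, the minimum possible |A + A| over all 5-element sets is 2·5 − 1 = 9 (so min K = 9/5), attained only by arithmetic progressions.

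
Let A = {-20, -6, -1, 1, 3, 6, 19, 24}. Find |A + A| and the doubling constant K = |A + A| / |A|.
K = |A + A| / |A| = 31/8

Enumerate A + A = {a + b : a, b ∈ A}. With |A| = 8, there are |A|^2 = 64 ordered sum pairs; collecting distinct values, A + A = {-40, -26, -21, -19, -17, -14, -12, -7, -5, -3, -2, -1, 0, 2, 4, 5, 6, 7, 9, 12, 13, 18, 20, 22, 23, 25, 27, 30, 38, 43, 48}, so |A + A| = 31. Thus K = 31/8. For comparison, the minimum possible |A + A| over all 8-element sets is 2·8 − 1 = 15 (so min K = 15/8), attained only by arithmetic progressions.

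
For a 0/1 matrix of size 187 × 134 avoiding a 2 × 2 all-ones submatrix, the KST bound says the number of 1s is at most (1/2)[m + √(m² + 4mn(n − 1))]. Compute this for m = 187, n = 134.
z(187, 134; 2, 2) ≤ (1/2)[187 + √(187² + 4·187·134·133)] = (1/2)[187 + √13365825] = 1921.4651

Kővári–Sós–Turán: let r_1, ..., r_187 be the row sums and z = Σ r_i the total number of 1s. Each pair of columns can share at most one row with both entries 1 (else a 2×2 all-ones block appears), so Σ_i C(r_i, 2) ≤ C(134, 2) = 8911. By convexity Σ_i C(r_i, 2) ≥ 187·C(z/187, 2) = z(z − 187)/(2·187), giving z² − 187z − 187·134·133 ≤ 0 and hence z ≤ (1/2)[187 + √(34969 + 4·3332714)] = (1/2)[187 + √13365825] ≈ (1/2)(187 + 3655.9301) = 1921.4651.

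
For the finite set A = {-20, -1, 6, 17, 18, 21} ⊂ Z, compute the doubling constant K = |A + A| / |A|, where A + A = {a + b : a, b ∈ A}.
K = |A + A| / |A| = 20/6 = 10/3

Enumerate A + A = {a + b : a, b ∈ A}. With |A| = 6, there are |A|^2 = 36 ordered sum pairs; collecting distinct values, A + A = {-40, -21, -14, -3, -2, 1, 5, 12, 16, 17, 20, 23, 24, 27, 34, 35, 36, 38, 39, 42}, so |A + A| = 20. Thus K = 20/6 = 10/3. For comparison, the minimum possible |A + A| over all 6-element sets is 2·6 − 1 = 11 (so min K = 11/6), attained only by arithmetic progressions.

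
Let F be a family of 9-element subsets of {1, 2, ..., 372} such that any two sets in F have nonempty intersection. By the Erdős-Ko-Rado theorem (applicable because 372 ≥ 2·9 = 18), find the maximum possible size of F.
max |F| = C(371, 8) = 8250318085936290

Erdős-Ko-Rado (1961): when n ≥ 2k, max |F| = C(n−1, k−1). The bound is attained by the star {A : i ∈ A} for any fixed i ∈ [n]. Here C(372−1, 9−1) = C(371, 8) = 8250318085936290.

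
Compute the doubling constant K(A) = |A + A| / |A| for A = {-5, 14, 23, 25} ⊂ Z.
K = |A + A| / |A| = 10/4 = 5/2

Enumerate A + A = {a + b : a, b ∈ A}. With |A| = 4, there are |A|^2 = 16 ordered sum pairs; collecting distinct values, A + A = {-10, 9, 18, 20, 28, 37, 39, 46, 48, 50}, so |A + A| = 10. Thus K = 10/4 = 5/2. For comparison, the minimum possible |A + A| over all 4-element sets is 2·4 − 1 = 7 (so min K = 7/4), attained only by arithmetic progressions.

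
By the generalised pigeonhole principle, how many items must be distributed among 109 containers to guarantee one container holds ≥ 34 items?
n = (34 − 1)·109 + 1 = 3598

By the generalised pigeonhole principle, to guarantee some box contains ≥ r objects we need more than (r − 1) · k objects total. Threshold: n = (r − 1) · k + 1. With r = 34 and k = 109: n = 33 · 109 + 1 = 3597 + 1 = 3598. For n = 3597 = 33 · 109, we can put exactly 33 objects in every box, avoiding 34 in any single one — so 3598 is tight.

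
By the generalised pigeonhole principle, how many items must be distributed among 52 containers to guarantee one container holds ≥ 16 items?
n = (16 − 1)·52 + 1 = 781

By the generalised pigeonhole principle, to guarantee some box contains ≥ r objects we need more than (r − 1) · k objects total. Threshold: n = (r − 1) · k + 1. With r = 16 and k = 52: n = 15 · 52 + 1 = 780 + 1 = 781. For n = 780 = 15 · 52, we can put exactly 15 objects in every box, avoiding 16 in any single one — so 781 is tight.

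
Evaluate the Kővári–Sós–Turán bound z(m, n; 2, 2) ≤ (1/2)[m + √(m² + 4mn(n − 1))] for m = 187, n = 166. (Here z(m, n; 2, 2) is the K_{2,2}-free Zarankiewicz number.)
z(187, 166; 2, 2) ≤ (1/2)[187 + √(187² + 4·187·166·165)] = (1/2)[187 + √20522689] = 2358.5987

Kővári–Sós–Turán: let r_1, ..., r_187 be the row sums and z = Σ r_i the total number of 1s. Each pair of columns can share at most one row with both entries 1 (else a 2×2 all-ones block appears), so Σ_i C(r_i, 2) ≤ C(166, 2) = 13695. By convexity Σ_i C(r_i, 2) ≥ 187·C(z/187, 2) = z(z − 187)/(2·187), giving z² − 187z − 187·166·165 ≤ 0 and hence z ≤ (1/2)[187 + √(34969 + 4·5121930)] = (1/2)[187 + √20522689] ≈ (1/2)(187 + 4530.1975) = 2358.5987.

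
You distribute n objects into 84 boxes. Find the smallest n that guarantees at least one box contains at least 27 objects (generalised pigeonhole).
n = (27 − 1)·84 + 1 = 2185

By the generalised pigeonhole principle, to guarantee some box contains ≥ r objects we need more than (r − 1) · k objects total. Threshold: n = (r − 1) · k + 1. With r = 27 and k = 84: n = 26 · 84 + 1 = 2184 + 1 = 2185. For n = 2184 = 26 · 84, we can put exactly 26 objects in every box, avoiding 27 in any single one — so 2185 is tight.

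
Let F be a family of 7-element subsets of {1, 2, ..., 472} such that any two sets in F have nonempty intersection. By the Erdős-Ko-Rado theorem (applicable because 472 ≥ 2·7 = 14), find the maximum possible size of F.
max |F| = C(471, 6) = 14686143305379

The Erdős-Ko-Rado theorem states: for n ≥ 2k, an intersecting family of k-subsets of an n-element set has size at most C(n − 1, k − 1), with equality for 'star' families {A ⊆ [n] : |A| = k, i ∈ A} (fix an element i). For n = 472, k = 7: C(471, 6) = 14686143305379.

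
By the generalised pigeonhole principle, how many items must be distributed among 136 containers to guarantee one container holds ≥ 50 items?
n = (50 − 1)·136 + 1 = 6665

By the generalised pigeonhole principle, to guarantee some box contains ≥ r objects we need more than (r − 1) · k objects total. Threshold: n = (r − 1) · k + 1. With r = 50 and k = 136: n = 49 · 136 + 1 = 6664 + 1 = 6665. For n = 6664 = 49 · 136, we can put exactly 49 objects in every box, avoiding 50 in any single one — so 6665 is tight.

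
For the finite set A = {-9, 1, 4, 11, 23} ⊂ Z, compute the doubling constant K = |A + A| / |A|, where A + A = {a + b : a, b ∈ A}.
K = |A + A| / |A| = 14/5

Enumerate A + A = {a + b : a, b ∈ A}. With |A| = 5, there are |A|^2 = 25 ordered sum pairs; collecting distinct values, A + A = {-18, -8, -5, 2, 5, 8, 12, 14, 15, 22, 24, 27, 34, 46}, so |A + A| = 14. Thus K = 14/5. For comparison, the minimum possible |A + A| over all 5-element sets is 2·5 − 1 = 9 (so min K = 9/5), attained only by arithmetic progressions.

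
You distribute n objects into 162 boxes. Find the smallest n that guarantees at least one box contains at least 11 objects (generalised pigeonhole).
n = (11 − 1)·162 + 1 = 1621

By the generalised pigeonhole principle, to guarantee some box contains ≥ r objects we need more than (r − 1) · k objects total. Threshold: n = (r − 1) · k + 1. With r = 11 and k = 162: n = 10 · 162 + 1 = 1620 + 1 = 1621. For n = 1620 = 10 · 162, we can put exactly 10 objects in every box, avoiding 11 in any single one — so 1621 is tight.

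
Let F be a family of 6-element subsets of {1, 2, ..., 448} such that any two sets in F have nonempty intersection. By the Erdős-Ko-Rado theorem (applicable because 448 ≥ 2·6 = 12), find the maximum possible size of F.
max |F| = C(447, 5) = 145414543119

Erdős-Ko-Rado (1961): when n ≥ 2k, max |F| = C(n−1, k−1). The bound is attained by the star {A : i ∈ A} for any fixed i ∈ [n]. Here C(448−1, 6−1) = C(447, 5) = 145414543119.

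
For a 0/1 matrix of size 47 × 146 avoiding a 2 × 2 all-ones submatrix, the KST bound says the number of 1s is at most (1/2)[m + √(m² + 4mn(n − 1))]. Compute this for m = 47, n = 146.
z(47, 146; 2, 2) ≤ (1/2)[47 + √(47² + 4·47·146·145)] = (1/2)[47 + √3982169] = 1021.2686

Kővári–Sós–Turán: let r_1, ..., r_47 be the row sums and z = Σ r_i the total number of 1s. Each pair of columns can share at most one row with both entries 1 (else a 2×2 all-ones block appears), so Σ_i C(r_i, 2) ≤ C(146, 2) = 10585. By convexity Σ_i C(r_i, 2) ≥ 47·C(z/47, 2) = z(z − 47)/(2·47), giving z² − 47z − 47·146·145 ≤ 0 and hence z ≤ (1/2)[47 + √(2209 + 4·994990)] = (1/2)[47 + √3982169] ≈ (1/2)(47 + 1995.5373) = 1021.2686.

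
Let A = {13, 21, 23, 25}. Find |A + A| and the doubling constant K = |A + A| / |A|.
K = |A + A| / |A| = 9/4

Enumerate A + A = {a + b : a, b ∈ A}. With |A| = 4, there are |A|^2 = 16 ordered sum pairs; collecting distinct values, A + A = {26, 34, 36, 38, 42, 44, 46, 48, 50}, so |A + A| = 9. Thus K = 9/4. For comparison, the minimum possible |A + A| over all 4-element sets is 2·4 − 1 = 7 (so min K = 7/4), attained only by arithmetic progressions.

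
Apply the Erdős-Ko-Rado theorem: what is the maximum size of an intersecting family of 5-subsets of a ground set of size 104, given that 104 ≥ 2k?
max |F| = C(103, 4) = 4421275

The Erdős-Ko-Rado theorem states: for n ≥ 2k, an intersecting family of k-subsets of an n-element set has size at most C(n − 1, k − 1), with equality for 'star' families {A ⊆ [n] : |A| = k, i ∈ A} (fix an element i). For n = 104, k = 5: C(103, 4) = 4421275.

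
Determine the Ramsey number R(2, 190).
R(2, 190) = 190

R(2, k) = k for all k ≥ 2: in a 2-colouring of K_k, either some edge is red (a red K_2) or all edges are blue (a blue K_k). And K_{189} coloured all-blue has no blue K_190, so R(2, 190) > 189. Hence R(2, 190) = 190.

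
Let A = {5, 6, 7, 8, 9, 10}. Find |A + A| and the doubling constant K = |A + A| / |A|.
K = |A + A| / |A| = 11/6

Enumerate A + A = {a + b : a, b ∈ A}. With |A| = 6, there are |A|^2 = 36 ordered sum pairs; collecting distinct values, A + A = {10, 11, 12, 13, 14, 15, 16, 17, 18, 19, 20}, so |A + A| = 11. Thus K = 11/6. Here |A + A| = 2|A| − 1 = 11, the minimum possible — so K = 11/6 is minimal, which holds iff A is an arithmetic progression.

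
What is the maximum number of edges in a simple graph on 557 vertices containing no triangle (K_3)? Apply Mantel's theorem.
ex(557, K_3) = ⌊557^2/4⌋ = 77562

Mantel (1907): a triangle-free graph on n vertices has at most ⌊n^2/4⌋ edges, with equality for the complete bipartite graph K_{⌊n/2⌋, ⌈n/2⌉}. For n = 557: ⌊557^2/4⌋ = ⌊310249/4⌋ = 77562. The extremal graph is K_{278, 279}, which has 278·279 = 77562 edges.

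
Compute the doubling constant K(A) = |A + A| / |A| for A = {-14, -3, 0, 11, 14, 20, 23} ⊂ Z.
K = |A + A| / |A| = 23/7

Enumerate A + A = {a + b : a, b ∈ A}. With |A| = 7, there are |A|^2 = 49 ordered sum pairs; collecting distinct values, A + A = {-28, -17, -14, -6, -3, 0, 6, 8, 9, 11, 14, 17, 20, 22, 23, 25, 28, 31, 34, 37, 40, 43, 46}, so |A + A| = 23. Thus K = 23/7. For comparison, the minimum possible |A + A| over all 7-element sets is 2·7 − 1 = 13 (so min K = 13/7), attained only by arithmetic progressions.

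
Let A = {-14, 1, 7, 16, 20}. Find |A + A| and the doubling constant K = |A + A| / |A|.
K = |A + A| / |A| = 14/5

Enumerate A + A = {a + b : a, b ∈ A}. With |A| = 5, there are |A|^2 = 25 ordered sum pairs; collecting distinct values, A + A = {-28, -13, -7, 2, 6, 8, 14, 17, 21, 23, 27, 32, 36, 40}, so |A + A| = 14. Thus K = 14/5. For comparison, the minimum possible |A + A| over all 5-element sets is 2·5 − 1 = 9 (so min K = 9/5), attained only by arithmetic progressions.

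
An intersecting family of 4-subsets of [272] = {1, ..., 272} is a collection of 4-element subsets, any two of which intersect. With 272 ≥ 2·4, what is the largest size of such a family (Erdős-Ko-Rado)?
max |F| = C(271, 3) = 3280455

Erdős-Ko-Rado (1961): when n ≥ 2k, max |F| = C(n−1, k−1). The bound is attained by the star {A : i ∈ A} for any fixed i ∈ [n]. Here C(272−1, 4−1) = C(271, 3) = 3280455.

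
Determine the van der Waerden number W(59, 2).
W(59, 2) = 59 + 1 = 60

A 2-term AP is any pair of integers, so a monochromatic 2-AP exists iff some colour is used at least twice. With 59 colours, the colouring i ↦ i on {1, ..., 59} uses each colour once, avoiding any monochromatic pair, so W(59, 2) > 59. For {1, ..., 60}, pigeonhole forces two integers of the same colour, which form a monochromatic 2-AP. Hence W(59, 2) = 60.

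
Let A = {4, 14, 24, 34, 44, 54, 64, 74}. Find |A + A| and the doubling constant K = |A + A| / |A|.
K = |A + A| / |A| = 15/8

Enumerate A + A = {a + b : a, b ∈ A}. With |A| = 8, there are |A|^2 = 64 ordered sum pairs; collecting distinct values, A + A = {8, 18, 28, 38, 48, 58, 68, 78, 88, 98, 108, 118, 128, 138, 148}, so |A + A| = 15. Thus K = 15/8. Here |A + A| = 2|A| − 1 = 15, the minimum possible — so K = 15/8 is minimal, which holds iff A is an arithmetic progression.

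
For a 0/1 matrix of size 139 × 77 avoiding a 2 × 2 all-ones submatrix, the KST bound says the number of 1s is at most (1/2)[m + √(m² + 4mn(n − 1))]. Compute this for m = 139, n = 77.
z(139, 77; 2, 2) ≤ (1/2)[139 + √(139² + 4·139·77·76)] = (1/2)[139 + √3273033] = 974.0763

Kővári–Sós–Turán: let r_1, ..., r_139 be the row sums and z = Σ r_i the total number of 1s. Each pair of columns can share at most one row with both entries 1 (else a 2×2 all-ones block appears), so Σ_i C(r_i, 2) ≤ C(77, 2) = 2926. By convexity Σ_i C(r_i, 2) ≥ 139·C(z/139, 2) = z(z − 139)/(2·139), giving z² − 139z − 139·77·76 ≤ 0 and hence z ≤ (1/2)[139 + √(19321 + 4·813428)] = (1/2)[139 + √3273033] ≈ (1/2)(139 + 1809.1526) = 974.0763.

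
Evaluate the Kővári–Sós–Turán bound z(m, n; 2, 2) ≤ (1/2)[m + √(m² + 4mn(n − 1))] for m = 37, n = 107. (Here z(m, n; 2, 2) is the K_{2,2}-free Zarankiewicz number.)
z(37, 107; 2, 2) ≤ (1/2)[37 + √(37² + 4·37·107·106)] = (1/2)[37 + √1679985] = 666.5712

Kővári–Sós–Turán: let r_1, ..., r_37 be the row sums and z = Σ r_i the total number of 1s. Each pair of columns can share at most one row with both entries 1 (else a 2×2 all-ones block appears), so Σ_i C(r_i, 2) ≤ C(107, 2) = 5671. By convexity Σ_i C(r_i, 2) ≥ 37·C(z/37, 2) = z(z − 37)/(2·37), giving z² − 37z − 37·107·106 ≤ 0 and hence z ≤ (1/2)[37 + √(1369 + 4·419654)] = (1/2)[37 + √1679985] ≈ (1/2)(37 + 1296.1424) = 666.5712.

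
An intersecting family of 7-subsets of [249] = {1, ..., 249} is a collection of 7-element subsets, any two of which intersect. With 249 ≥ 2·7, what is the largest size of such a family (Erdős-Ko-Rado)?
max |F| = C(248, 6) = 304027892532

The Erdős-Ko-Rado theorem states: for n ≥ 2k, an intersecting family of k-subsets of an n-element set has size at most C(n − 1, k − 1), with equality for 'star' families {A ⊆ [n] : |A| = k, i ∈ A} (fix an element i). For n = 249, k = 7: C(248, 6) = 304027892532.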